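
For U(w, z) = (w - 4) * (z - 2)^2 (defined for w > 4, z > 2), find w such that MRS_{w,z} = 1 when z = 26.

MU_w = (z−2)^2, MU_z = 2·(w−4)·(z−2).
MRS = (1/2)·(z−2)/(w−4).
Substitute z = 26: MRS = 12/(w − 4). Setting this equal to 1 gives w − 4 = 12/1 = 12, so w = 16.

w = 16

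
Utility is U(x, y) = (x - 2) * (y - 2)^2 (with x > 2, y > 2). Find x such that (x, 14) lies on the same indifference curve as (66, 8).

x = 18

U(66, 8) = 2304.
Set U(x, 14) = 2304 and solve.
With y = 14: (14 − 2)^2 = 144, so (x − 2) = 2304/144 = 16.
So x = 2 + 16 = 18.
Check: U(18, 14) = 2304.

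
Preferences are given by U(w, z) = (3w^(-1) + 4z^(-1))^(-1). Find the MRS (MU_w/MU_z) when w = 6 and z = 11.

MRS = 121/48

For CES with ρ = -1, MRS = (3/4)·(z/w)^2.
At (6, 11): MRS = 121/48.
So at (6, 11) the consumer would give up 121/48 units of z for one more unit of w.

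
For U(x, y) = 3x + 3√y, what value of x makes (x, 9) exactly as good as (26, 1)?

U(26, 1) = 81.
Set U(x, 9) = 81 and solve.
With y = 9: √9 = 3, so 3x = 81 − 3·3 = 72 and x = 24.
Check: U(24, 9) = 81.

x = 24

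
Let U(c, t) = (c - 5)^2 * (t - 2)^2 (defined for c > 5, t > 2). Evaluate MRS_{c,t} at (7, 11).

MU_c = 2·(c−5)·(t−2)^2, MU_t = 2·(c−5)^2·(t−2).
MRS = (t−2)/(c−5).
At (7, 11): MRS = 4.5.
That is, one extra unit of c is worth 4.5 units of t at the margin.

MRS = 4.5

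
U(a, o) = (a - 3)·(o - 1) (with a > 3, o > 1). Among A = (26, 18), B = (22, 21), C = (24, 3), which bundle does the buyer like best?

Bundle A

Evaluate utility at each bundle:
U(A) = 391.
U(B) = 380.
U(C) = 42.
Highest utility is A, so A ≻ B ≻ C.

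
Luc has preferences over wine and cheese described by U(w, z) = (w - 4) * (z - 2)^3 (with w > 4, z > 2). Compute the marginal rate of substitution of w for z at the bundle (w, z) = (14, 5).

MRS = 0.1

MU_w = (z−2)^3, MU_z = 3·(w−4)·(z−2)^2.
MRS = (1/3)·(z−2)/(w−4).
At (14, 5): MRS = 0.1.
The indifference curve has slope −0.1 at this bundle.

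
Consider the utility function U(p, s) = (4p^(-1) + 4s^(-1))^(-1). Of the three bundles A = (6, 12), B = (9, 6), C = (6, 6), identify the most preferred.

Evaluate utility at each bundle:
U(A) = 1.000.
U(B) = 0.900.
U(C) = 0.750.
Highest utility is A, so A ≻ B ≻ C.

Bundle A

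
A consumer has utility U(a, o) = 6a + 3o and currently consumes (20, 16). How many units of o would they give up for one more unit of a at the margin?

MU_a = 6, MU_o = 3, so MRS = 6/3 = 2 at every bundle.
At (20, 16): MRS = 2.
The indifference curve has slope −2 at this bundle.

MRS = 2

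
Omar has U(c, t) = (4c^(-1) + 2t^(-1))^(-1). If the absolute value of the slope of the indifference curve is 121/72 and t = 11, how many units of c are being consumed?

c = 12

For CES with ρ = -1, MRS = (4/2)·(t/c)^2.
Setting (4/2)·(11/c)^2 = 121/72 gives (11/c)^2 = 121/144, so 11/c = 11/12 and c = 12.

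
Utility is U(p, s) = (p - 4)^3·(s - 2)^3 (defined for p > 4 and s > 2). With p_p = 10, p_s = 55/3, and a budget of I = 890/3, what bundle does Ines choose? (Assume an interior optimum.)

p* = 15, s* = 8

MU_p = 3·(p−4)^2·(s−2)^3, MU_s = 3·(p−4)^3·(s−2)^2.
MRS = (s−2)/(p−4).
Tangency: set MRS = p_p/p_s = 10/(55/3) = 6/11.
So (s − 2)/(p − 4) = 6/11, i.e. (s − 2) = (6/11)·(p − 4).
Rewrite the budget in excess-of-subsistence terms: 10·(p − 4) + (55/3)·(s − 2) = 890/3 − 10·4 − (55/3)·2 = 220.
Substituting, 20·(p − 4) = 220, so p − 4 = 11 and p* = 15.
Then s − 2 = (6/11)·11 = 6, so s* = 8.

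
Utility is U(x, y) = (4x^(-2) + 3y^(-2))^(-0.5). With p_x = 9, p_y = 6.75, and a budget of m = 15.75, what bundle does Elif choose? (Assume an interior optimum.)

For CES with ρ = -2, MRS = (4/3)·(y/x)^3.
Tangency: set MRS = p_x/p_y = 9/6.75 = 4/3.
So (y/x)^3 = 1; taking the cube root, y/x = 1, i.e. y = x.
Substitute into the budget 9·x + 6.75·y = 15.75: 15.75·x = 15.75, so x* = 1 and y* = 1.

x* = 1, y* = 1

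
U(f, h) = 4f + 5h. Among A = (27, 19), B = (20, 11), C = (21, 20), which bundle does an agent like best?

Evaluate utility at each bundle:
U(A) = 203.
U(B) = 135.
U(C) = 184.
Highest utility is A, so A ≻ C ≻ B.

Bundle A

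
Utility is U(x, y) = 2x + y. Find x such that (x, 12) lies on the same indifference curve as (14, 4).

U(14, 4) = 32.
Set U(x, 12) = 32 and solve.
2x + 12 = 32 ⇒ 2x = 20 ⇒ x = 10.
Check: U(10, 12) = 32.

x = 10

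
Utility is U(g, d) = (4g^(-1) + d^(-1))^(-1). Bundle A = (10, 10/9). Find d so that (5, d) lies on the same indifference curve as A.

d = 2

U depends on (g, d) only through S = 4g^(-1) + d^(-1), so equal utility means equal S. At (10, 10/9): S = 1.3.
With g = 5: 4·5^(-1) = 0.8, so d^(-1) = 1.3 − 0.8 = 0.5.
Hence d = 1/0.5 = 2.
Check: U(5, 2) = 0.7692.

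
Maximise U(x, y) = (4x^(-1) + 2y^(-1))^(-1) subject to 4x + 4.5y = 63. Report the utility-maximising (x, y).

For CES with ρ = -1, MRS = (4/2)·(y/x)^2.
Tangency: set MRS = p_x/p_y = 4/4.5 = 8/9.
So (y/x)^2 = 4/9; taking the square root, y/x = 2/3, i.e. y = (2/3)·x.
Substitute into the budget 4·x + 4.5·y = 63: 7·x = 63, so x* = 9 and y* = (2/3)·9 = 6.

x* = 9, y* = 6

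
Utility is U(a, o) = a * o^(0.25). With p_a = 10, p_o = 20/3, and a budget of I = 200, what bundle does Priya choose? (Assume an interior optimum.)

MU_a = o^(0.25) and MU_o = 0.25·a·o^(-0.75).
MRS = MU_a/MU_o = (4)·o/a.
Tangency: set MRS = p_a/p_o = 10/(20/3) = 1.5.
So (4)·o/a = 1.5, i.e. o = 0.375·a.
Substitute into the budget 10·a + (20/3)·o = 200: 12.5·a = 200, so a* = 16.
Then o* = 0.375·16 = 6.

a* = 16, o* = 6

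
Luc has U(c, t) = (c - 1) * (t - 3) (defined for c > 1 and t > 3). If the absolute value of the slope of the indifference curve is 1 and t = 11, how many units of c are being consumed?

c = 9

MU_c = (t−3), MU_t = (c−1).
MRS = (t−3)/(c−1).
Substitute t = 11: MRS = 8/(c − 1). Setting this equal to 1 gives c − 1 = 8/1 = 8, so c = 9.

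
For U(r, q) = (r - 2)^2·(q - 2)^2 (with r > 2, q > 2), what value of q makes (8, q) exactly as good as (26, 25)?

q = 94

U(26, 25) = 304704.
Set U(8, q) = 304704 and solve.
With r = 8: (8 − 2)^2 = 36, so (q − 2)^2 = 304704/36 = 8464.
Taking the square root (with q > 2): q − 2 = 92, so q = 94.
Check: U(8, 94) = 304704.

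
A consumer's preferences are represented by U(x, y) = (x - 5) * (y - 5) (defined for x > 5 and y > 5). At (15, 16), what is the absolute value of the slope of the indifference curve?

MU_x = (y−5), MU_y = (x−5).
MRS = (y−5)/(x−5).
At (15, 16): MRS = 1.1.
That is, one extra unit of x is worth 1.1 units of y at the margin.

MRS = 1.1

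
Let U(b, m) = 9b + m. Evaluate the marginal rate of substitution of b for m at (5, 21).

MU_b = 9, MU_m = 1, so MRS = 9/1 = 9 at every bundle.
At (5, 21): MRS = 9.
So at (5, 21) the consumer would give up 9 units of m for one more unit of b.

MRS = 9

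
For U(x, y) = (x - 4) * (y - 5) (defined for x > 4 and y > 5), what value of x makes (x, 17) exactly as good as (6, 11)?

U(6, 11) = 12.
Set U(x, 17) = 12 and solve.
With y = 17: (17 − 5) = 12, so (x − 4) = 12/12 = 1.
So x = 4 + 1 = 5.
Check: U(5, 17) = 12.

x = 5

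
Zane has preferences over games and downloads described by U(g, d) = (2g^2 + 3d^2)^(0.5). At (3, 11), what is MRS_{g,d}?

For CES with ρ = 2, MRS = (2/3)·(d/g)^(-1).
At (3, 11): MRS = 2/11.
That is, one extra unit of g is worth 2/11 units of d at the margin.

MRS = 2/11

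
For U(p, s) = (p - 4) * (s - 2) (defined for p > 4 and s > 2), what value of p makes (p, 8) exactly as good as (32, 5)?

p = 18

U(32, 5) = 84.
Set U(p, 8) = 84 and solve.
With s = 8: (8 − 2) = 6, so (p − 4) = 84/6 = 14.
So p = 4 + 14 = 18.
Check: U(18, 8) = 84.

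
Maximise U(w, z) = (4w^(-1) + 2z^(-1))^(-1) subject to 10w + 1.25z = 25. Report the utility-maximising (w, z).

w* = 2, z* = 4

For CES with ρ = -1, MRS = (4/2)·(z/w)^2.
Tangency: set MRS = p_w/p_z = 10/1.25 = 8.
So (z/w)^2 = 4; taking the square root, z/w = 2, i.e. z = 2·w.
Substitute into the budget 10·w + 1.25·z = 25: 12.5·w = 25, so w* = 2 and z* = 2·2 = 4.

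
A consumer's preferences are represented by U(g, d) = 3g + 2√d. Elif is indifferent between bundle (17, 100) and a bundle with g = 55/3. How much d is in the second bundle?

d = 64

U(17, 100) = 71.
Set U(55/3, d) = 71 and solve.
With g = 55/3: 2√d = 71 − 3·55/3 = 16, so √d = 8 and d = 64.
Check: U(55/3, 64) = 71.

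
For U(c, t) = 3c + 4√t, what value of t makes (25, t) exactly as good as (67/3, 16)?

t = 4

U(67/3, 16) = 83.
Set U(25, t) = 83 and solve.
With c = 25: 4√t = 83 − 3·25 = 8, so √t = 2 and t = 4.
Check: U(25, 4) = 83.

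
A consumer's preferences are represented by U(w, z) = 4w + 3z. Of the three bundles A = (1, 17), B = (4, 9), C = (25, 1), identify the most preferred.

Bundle C

Evaluate utility at each bundle:
U(A) = 55.
U(B) = 43.
U(C) = 103.
Highest utility is C, so C ≻ A ≻ B.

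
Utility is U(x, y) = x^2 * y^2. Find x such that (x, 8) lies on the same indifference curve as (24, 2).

x = 6

U(24, 2) = 2304.
Set U(x, 8) = 2304 and solve.
With y = 8: 8^2 = 64, so x^2 = 2304/64 = 36; taking the square root, x = 6.
Check: U(6, 8) = 2304.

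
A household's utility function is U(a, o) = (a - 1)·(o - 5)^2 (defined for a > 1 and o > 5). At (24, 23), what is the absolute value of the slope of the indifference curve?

MRS = 9/23

MU_a = (o−5)^2, MU_o = 2·(a−1)·(o−5).
MRS = (1/2)·(o−5)/(a−1).
At (24, 23): MRS = 9/23.
The indifference curve has slope −9/23 at this bundle.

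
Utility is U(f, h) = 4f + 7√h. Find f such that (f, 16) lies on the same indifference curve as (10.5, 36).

f = 14

U(10.5, 36) = 84.
Set U(f, 16) = 84 and solve.
With h = 16: √16 = 4, so 4f = 84 − 7·4 = 56 and f = 14.
Check: U(14, 16) = 84.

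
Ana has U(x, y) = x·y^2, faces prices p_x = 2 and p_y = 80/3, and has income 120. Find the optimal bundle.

x* = 20, y* = 3

MU_x = y^2 and MU_y = 2·x·y.
MRS = MU_x/MU_y = (1/2)·y/x.
Tangency: set MRS = p_x/p_y = 2/(80/3) = 3/40.
So (1/2)·y/x = 3/40, i.e. y = 0.15·x.
Substitute into the budget 2·x + (80/3)·y = 120: 6·x = 120, so x* = 20.
Then y* = 0.15·20 = 3.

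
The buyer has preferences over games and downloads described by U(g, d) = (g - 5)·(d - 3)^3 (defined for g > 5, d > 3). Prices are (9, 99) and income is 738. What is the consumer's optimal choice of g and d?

g* = 16, d* = 6

MU_g = (d−3)^3, MU_d = 3·(g−5)·(d−3)^2.
MRS = (1/3)·(d−3)/(g−5).
Tangency: set MRS = p_g/p_d = 9/99 = 1/11.
So (1/3)·(d − 3)/(g − 5) = 1/11, i.e. (d − 3) = (3/11)·(g − 5).
Rewrite the budget in excess-of-subsistence terms: 9·(g − 5) + 99·(d − 3) = 738 − 9·5 − 99·3 = 396.
Substituting, 36·(g − 5) = 396, so g − 5 = 11 and g* = 16.
Then d − 3 = (3/11)·11 = 3, so d* = 6.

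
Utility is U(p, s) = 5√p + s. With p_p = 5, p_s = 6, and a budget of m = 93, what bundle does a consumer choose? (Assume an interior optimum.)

MU_p = 5/(2√p), MU_s = 1.
MRS = 5/(2√p) ÷ 1.
Tangency: set MRS = p_p/p_s = 5/6.
MRS depends only on p: 2.5/√p = 5/6 ⇒ √p = 2.5/(5/6) = 3 ⇒ p* = 9.
From the budget, 6·s = 93 − 5·9 = 48, so s* = 8.

p* = 9, s* = 8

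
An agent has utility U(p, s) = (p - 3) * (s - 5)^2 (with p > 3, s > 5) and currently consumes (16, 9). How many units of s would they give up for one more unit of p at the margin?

MRS = 2/13

MU_p = (s−5)^2, MU_s = 2·(p−3)·(s−5).
MRS = (1/2)·(s−5)/(p−3).
At (16, 9): MRS = 2/13.
That is, one extra unit of p is worth 2/13 units of s at the margin.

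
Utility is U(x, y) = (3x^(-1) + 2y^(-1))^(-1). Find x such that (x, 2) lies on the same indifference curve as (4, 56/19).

x = 7

U depends on (x, y) only through S = 3x^(-1) + 2y^(-1), so equal utility means equal S. At (4, 56/19): S = 10/7.
With y = 2: 2·2^(-1) = 1, so 3x^(-1) = 10/7 − 1 = 3/7, i.e. x^(-1) = 1/7.
Hence x = 1/(1/7) = 7.
Check: U(7, 2) = 0.7.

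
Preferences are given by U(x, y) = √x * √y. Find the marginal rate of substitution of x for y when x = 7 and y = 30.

MRS = 30/7

MU_x = 0.5·x^(-0.5)·√y and MU_y = 0.5·√x·y^(-0.5).
MRS = MU_x/MU_y = y/x.
At (7, 30): MRS = 30/7.
That is, one extra unit of x is worth 30/7 units of y at the margin.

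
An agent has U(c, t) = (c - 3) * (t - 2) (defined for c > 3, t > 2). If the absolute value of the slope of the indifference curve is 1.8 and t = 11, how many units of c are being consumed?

c = 8

MU_c = (t−2), MU_t = (c−3).
MRS = (t−2)/(c−3).
Substitute t = 11: MRS = 9/(c − 3). Setting this equal to 1.8 gives c − 3 = 9/1.8 = 5, so c = 8.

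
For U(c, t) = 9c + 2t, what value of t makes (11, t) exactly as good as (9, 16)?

t = 7

U(9, 16) = 113.
Set U(11, t) = 113 and solve.
9·11 + 2t = 113 ⇒ 2t = 14 ⇒ t = 7.
Check: U(11, 7) = 113.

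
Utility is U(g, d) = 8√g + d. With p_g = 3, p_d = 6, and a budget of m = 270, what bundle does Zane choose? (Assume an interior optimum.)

g* = 64, d* = 13

MU_g = 8/(2√g), MU_d = 1.
MRS = 8/(2√g) ÷ 1.
Tangency: set MRS = p_g/p_d = 3/6 = 0.5.
MRS depends only on g: 4/√g = 0.5 ⇒ √g = 4/0.5 = 8 ⇒ g* = 64.
From the budget, 6·d = 270 − 3·64 = 78, so d* = 13.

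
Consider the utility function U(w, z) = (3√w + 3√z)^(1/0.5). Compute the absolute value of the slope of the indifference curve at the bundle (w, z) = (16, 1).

For CES with ρ = 0.5, MRS = √(z/w).
At (16, 1): MRS = 0.25.
That is, one extra unit of w is worth 0.25 units of z at the margin.

MRS = 0.25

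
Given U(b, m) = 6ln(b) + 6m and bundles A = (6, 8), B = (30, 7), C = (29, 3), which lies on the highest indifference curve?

Evaluate utility at each bundle:
U(A) = 58.751.
U(B) = 62.407.
U(C) = 38.204.
Highest utility is B, so B ≻ A ≻ C.

Bundle B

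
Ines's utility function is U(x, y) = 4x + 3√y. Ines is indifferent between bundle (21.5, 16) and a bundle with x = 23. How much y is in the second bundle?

U(21.5, 16) = 98.
Set U(23, y) = 98 and solve.
With x = 23: 3√y = 98 − 4·23 = 6, so √y = 2 and y = 4.
Check: U(23, 4) = 98.

y = 4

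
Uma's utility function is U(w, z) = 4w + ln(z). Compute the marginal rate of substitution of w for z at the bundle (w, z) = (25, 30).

MU_w = 4, MU_z = 1/z.
MRS = 4 ÷ (1/z).
At (25, 30): MRS = 120.
That is, one extra unit of w is worth 120 units of z at the margin.

MRS = 120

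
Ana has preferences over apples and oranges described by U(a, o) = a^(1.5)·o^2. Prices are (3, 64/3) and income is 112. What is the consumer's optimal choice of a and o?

MU_a = 1.5·√a·o^2 and MU_o = 2·a^(1.5)·o.
MRS = MU_a/MU_o = (0.75)·o/a.
Tangency: set MRS = p_a/p_o = 3/(64/3) = 9/64.
So (0.75)·o/a = 9/64, i.e. o = (3/16)·a.
Substitute into the budget 3·a + (64/3)·o = 112: 7·a = 112, so a* = 16.
Then o* = (3/16)·16 = 3.

a* = 16, o* = 3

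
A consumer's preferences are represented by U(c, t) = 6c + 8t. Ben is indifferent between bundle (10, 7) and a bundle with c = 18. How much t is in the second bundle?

U(10, 7) = 116.
Set U(18, t) = 116 and solve.
6·18 + 8t = 116 ⇒ 8t = 8 ⇒ t = 1.
Check: U(18, 1) = 116.

t = 1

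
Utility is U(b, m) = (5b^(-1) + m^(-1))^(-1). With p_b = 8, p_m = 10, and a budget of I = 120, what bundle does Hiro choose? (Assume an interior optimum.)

For CES with ρ = -1, MRS = (5/1)·(m/b)^2.
Tangency: set MRS = p_b/p_m = 8/10 = 0.8.
So (m/b)^2 = 4/25; taking the square root, m/b = 0.4, i.e. m = 0.4·b.
Substitute into the budget 8·b + 10·m = 120: 12·b = 120, so b* = 10 and m* = 0.4·10 = 4.

b* = 10, m* = 4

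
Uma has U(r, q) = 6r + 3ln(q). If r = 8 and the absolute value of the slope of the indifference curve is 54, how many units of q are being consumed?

q = 27

MU_r = 6, MU_q = 3/q.
MRS = 6 ÷ (3/q).
MRS depends only on q: 2·q = 54 ⇒ q = 54/2 = 27.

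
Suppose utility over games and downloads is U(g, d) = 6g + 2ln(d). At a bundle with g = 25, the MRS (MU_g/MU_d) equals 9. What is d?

MU_g = 6, MU_d = 2/d.
MRS = 6 ÷ (2/d).
MRS depends only on d: 3·d = 9 ⇒ d = 9/3 = 3.

d = 3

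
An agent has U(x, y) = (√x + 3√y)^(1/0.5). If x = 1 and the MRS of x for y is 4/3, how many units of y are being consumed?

For CES with ρ = 0.5, MRS = (1/3)·√(y/x).
Setting (1/3)·√(y/1) = 4/3 gives √(y/1) = 4, so y/1 = 16 and y = 16.

y = 16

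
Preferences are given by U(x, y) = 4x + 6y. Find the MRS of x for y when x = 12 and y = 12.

MU_x = 4, MU_y = 6, so MRS = 4/6 = 2/3 at every bundle.
At (12, 12): MRS = 2/3.
That is, one extra unit of x is worth 2/3 units of y at the margin.

MRS = 2/3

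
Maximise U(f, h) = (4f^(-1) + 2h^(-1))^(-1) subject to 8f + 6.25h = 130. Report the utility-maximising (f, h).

f* = 10, h* = 8

For CES with ρ = -1, MRS = (4/2)·(h/f)^2.
Tangency: set MRS = p_f/p_h = 8/6.25 = 32/25.
So (h/f)^2 = 16/25; taking the square root, h/f = 0.8, i.e. h = 0.8·f.
Substitute into the budget 8·f + 6.25·h = 130: 13·f = 130, so f* = 10 and h* = 0.8·10 = 8.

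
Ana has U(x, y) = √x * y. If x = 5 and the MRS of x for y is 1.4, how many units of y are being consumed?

y = 14

MU_x = 0.5·x^(-0.5)·y and MU_y = √x.
MRS = MU_x/MU_y = (0.5)·y/x.
Substitute x = 5: MRS = y/10. Setting y/10 = 1.4 gives y = 1.4·10 = 14.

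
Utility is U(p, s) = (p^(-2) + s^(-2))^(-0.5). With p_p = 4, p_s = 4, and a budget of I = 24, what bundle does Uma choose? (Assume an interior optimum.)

p* = 3, s* = 3

For CES with ρ = -2, MRS = (s/p)^3.
Tangency: set MRS = p_p/p_s = 4/4 = 1.
So (s/p)^3 = 1; taking the cube root, s/p = 1, i.e. s = p.
Substitute into the budget 4·p + 4·s = 24: 8·p = 24, so p* = 3 and s* = 3.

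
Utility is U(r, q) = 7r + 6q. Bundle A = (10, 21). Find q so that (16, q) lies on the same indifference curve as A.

U(10, 21) = 196.
Set U(16, q) = 196 and solve.
7·16 + 6q = 196 ⇒ 6q = 84 ⇒ q = 14.
Check: U(16, 14) = 196.

q = 14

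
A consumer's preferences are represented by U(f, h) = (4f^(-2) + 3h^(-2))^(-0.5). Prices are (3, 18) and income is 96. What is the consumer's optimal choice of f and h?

For CES with ρ = -2, MRS = (4/3)·(h/f)^3.
Tangency: set MRS = p_f/p_h = 3/18 = 1/6.
So (h/f)^3 = 0.125; taking the cube root, h/f = 0.5, i.e. h = 0.5·f.
Substitute into the budget 3·f + 18·h = 96: 12·f = 96, so f* = 8 and h* = 0.5·8 = 4.

f* = 8, h* = 4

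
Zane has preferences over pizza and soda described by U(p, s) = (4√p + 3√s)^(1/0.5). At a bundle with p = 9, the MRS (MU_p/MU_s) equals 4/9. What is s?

For CES with ρ = 0.5, MRS = (4/3)·√(s/p).
Setting (4/3)·√(s/9) = 4/9 gives √(s/9) = 1/3, so s/9 = 1/9 and s = 1.

s = 1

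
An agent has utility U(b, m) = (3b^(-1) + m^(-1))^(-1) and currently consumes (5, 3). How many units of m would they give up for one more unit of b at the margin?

For CES with ρ = -1, MRS = (3/1)·(m/b)^2.
At (5, 3): MRS = 27/25.
So at (5, 3) the consumer would give up 27/25 units of m for one more unit of b.

MRS = 27/25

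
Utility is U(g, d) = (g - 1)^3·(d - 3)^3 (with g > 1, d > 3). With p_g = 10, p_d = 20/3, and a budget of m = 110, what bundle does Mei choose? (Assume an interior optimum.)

g* = 5, d* = 9

MU_g = 3·(g−1)^2·(d−3)^3, MU_d = 3·(g−1)^3·(d−3)^2.
MRS = (d−3)/(g−1).
Tangency: set MRS = p_g/p_d = 10/(20/3) = 1.5.
So (d − 3)/(g − 1) = 1.5, i.e. (d − 3) = 1.5·(g − 1).
Rewrite the budget in excess-of-subsistence terms: 10·(g − 1) + (20/3)·(d − 3) = 110 − 10·1 − (20/3)·3 = 80.
Substituting, 20·(g − 1) = 80, so g − 1 = 4 and g* = 5.
Then d − 3 = 1.5·4 = 6, so d* = 9.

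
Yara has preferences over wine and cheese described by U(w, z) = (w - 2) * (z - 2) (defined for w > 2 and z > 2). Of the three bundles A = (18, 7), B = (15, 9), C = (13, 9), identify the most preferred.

Bundle B

Evaluate utility at each bundle:
U(A) = 80.
U(B) = 91.
U(C) = 77.
Highest utility is B, so B ≻ A ≻ C.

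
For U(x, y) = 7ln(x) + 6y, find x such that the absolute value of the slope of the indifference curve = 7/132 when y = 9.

MU_x = 7/x, MU_y = 6.
MRS = 7/x ÷ 6.
MRS depends only on x: (7/6)/x = 7/132 ⇒ x = (7/6)/(7/132) = 22.

x = 22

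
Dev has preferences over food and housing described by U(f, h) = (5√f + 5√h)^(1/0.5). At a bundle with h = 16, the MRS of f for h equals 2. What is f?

f = 4

For CES with ρ = 0.5, MRS = √(h/f).
Setting √(16/f) = 2 gives 16/f = 4 and f = 4.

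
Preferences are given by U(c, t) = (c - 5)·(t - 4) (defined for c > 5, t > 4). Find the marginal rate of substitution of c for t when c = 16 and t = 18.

MRS = 14/11

MU_c = (t−4), MU_t = (c−5).
MRS = (t−4)/(c−5).
At (16, 18): MRS = 14/11.
The indifference curve has slope −14/11 at this bundle.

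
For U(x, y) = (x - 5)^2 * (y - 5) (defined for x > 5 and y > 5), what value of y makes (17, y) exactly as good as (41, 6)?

U(41, 6) = 1296.
Set U(17, y) = 1296 and solve.
With x = 17: (17 − 5)^2 = 144, so (y − 5) = 1296/144 = 9.
So y = 5 + 9 = 14.
Check: U(17, 14) = 1296.

y = 14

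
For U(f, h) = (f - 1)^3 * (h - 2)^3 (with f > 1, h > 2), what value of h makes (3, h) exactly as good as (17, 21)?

h = 154

U(17, 21) = 28094464.
Set U(3, h) = 28094464 and solve.
With f = 3: (3 − 1)^3 = 8, so (h − 2)^3 = 28094464/8 = 3511808.
Taking the cube root (with h > 2): h − 2 = 152, so h = 154.
Check: U(3, 154) = 28094464.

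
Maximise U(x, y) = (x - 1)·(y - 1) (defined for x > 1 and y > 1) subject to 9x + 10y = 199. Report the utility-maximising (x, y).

MU_x = (y−1), MU_y = (x−1).
MRS = (y−1)/(x−1).
Tangency: set MRS = p_x/p_y = 9/10 = 0.9.
So (y − 1)/(x − 1) = 0.9, i.e. (y − 1) = 0.9·(x − 1).
Rewrite the budget in excess-of-subsistence terms: 9·(x − 1) + 10·(y − 1) = 199 − 9·1 − 10·1 = 180.
Substituting, 18·(x − 1) = 180, so x − 1 = 10 and x* = 11.
Then y − 1 = 0.9·10 = 9, so y* = 10.

x* = 11, y* = 10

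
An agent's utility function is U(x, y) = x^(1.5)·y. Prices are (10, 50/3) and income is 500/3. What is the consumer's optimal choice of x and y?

x* = 10, y* = 4

MU_x = 1.5·√x·y and MU_y = x^(1.5).
MRS = MU_x/MU_y = (1.5)·y/x.
Tangency: set MRS = p_x/p_y = 10/(50/3) = 0.6.
So (1.5)·y/x = 0.6, i.e. y = 0.4·x.
Substitute into the budget 10·x + (50/3)·y = 500/3: (50/3)·x = 500/3, so x* = 10.
Then y* = 0.4·10 = 4.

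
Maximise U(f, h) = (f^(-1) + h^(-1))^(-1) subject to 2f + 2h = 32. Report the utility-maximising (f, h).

f* = 8, h* = 8

For CES with ρ = -1, MRS = (h/f)^2.
Tangency: set MRS = p_f/p_h = 2/2 = 1.
So (h/f)^2 = 1; taking the square root, h/f = 1, i.e. h = f.
Substitute into the budget 2·f + 2·h = 32: 4·f = 32, so f* = 8 and h* = 8.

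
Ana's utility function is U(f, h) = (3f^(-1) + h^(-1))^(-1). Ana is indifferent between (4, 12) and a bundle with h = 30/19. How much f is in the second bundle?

f = 15

U depends on (f, h) only through S = 3f^(-1) + h^(-1), so equal utility means equal S. At (4, 12): S = 5/6.
With h = 30/19: (30/19)^(-1) = 19/30, so 3f^(-1) = 5/6 − 19/30 = 0.2, i.e. f^(-1) = 1/15.
Hence f = 1/(1/15) = 15.
Check: U(15, 30/19) = 1.2.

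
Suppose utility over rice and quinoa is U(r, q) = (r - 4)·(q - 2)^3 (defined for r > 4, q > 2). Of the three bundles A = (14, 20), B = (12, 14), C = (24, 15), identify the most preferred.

Bundle A

Evaluate utility at each bundle:
U(A) = 58320.
U(B) = 13824.
U(C) = 43940.
Highest utility is A, so A ≻ C ≻ B.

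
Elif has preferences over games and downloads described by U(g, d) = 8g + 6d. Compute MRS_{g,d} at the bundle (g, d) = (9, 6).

MRS = 4/3

MU_g = 8, MU_d = 6, so MRS = 8/6 = 4/3 at every bundle.
At (9, 6): MRS = 4/3.
The indifference curve has slope −4/3 at this bundle.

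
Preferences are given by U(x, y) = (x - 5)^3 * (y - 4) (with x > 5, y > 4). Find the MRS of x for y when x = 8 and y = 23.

MU_x = 3·(x−5)^2·(y−4), MU_y = (x−5)^3.
MRS = (3/1)·(y−4)/(x−5).
At (8, 23): MRS = 19.
So at (8, 23) the consumer would give up 19 units of y for one more unit of x.

MRS = 19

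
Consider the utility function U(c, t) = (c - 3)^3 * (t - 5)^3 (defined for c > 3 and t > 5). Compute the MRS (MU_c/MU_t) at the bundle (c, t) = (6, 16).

MRS = 11/3

MU_c = 3·(c−3)^2·(t−5)^3, MU_t = 3·(c−3)^3·(t−5)^2.
MRS = (t−5)/(c−3).
At (6, 16): MRS = 11/3.
So at (6, 16) the consumer would give up 11/3 units of t for one more unit of c.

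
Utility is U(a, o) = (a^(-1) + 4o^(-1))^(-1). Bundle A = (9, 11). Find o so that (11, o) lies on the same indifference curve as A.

U depends on (a, o) only through S = a^(-1) + 4o^(-1), so equal utility means equal S. At (9, 11): S = 47/99.
With a = 11: 11^(-1) = 1/11, so 4o^(-1) = 47/99 − 1/11 = 38/99, i.e. o^(-1) = 19/198.
Hence o = 1/(19/198) = 198/19.
Check: U(11, 198/19) = 2.1064.

o = 198/19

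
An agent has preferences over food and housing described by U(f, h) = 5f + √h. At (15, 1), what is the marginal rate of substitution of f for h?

MRS = 10

MU_f = 5, MU_h = 1/(2√h).
MRS = 5 ÷ (1/(2√h)).
At (15, 1): MRS = 10.
So at (15, 1) the consumer would give up 10 units of h for one more unit of f.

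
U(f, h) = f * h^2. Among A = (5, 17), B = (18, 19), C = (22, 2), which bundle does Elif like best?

Bundle B

Evaluate utility at each bundle:
U(A) = 1445.
U(B) = 6498.
U(C) = 88.
Highest utility is B, so B ≻ A ≻ C.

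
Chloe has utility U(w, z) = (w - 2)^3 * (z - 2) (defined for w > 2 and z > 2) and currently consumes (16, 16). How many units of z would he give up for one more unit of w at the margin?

MRS = 3

MU_w = 3·(w−2)^2·(z−2), MU_z = (w−2)^3.
MRS = (3/1)·(z−2)/(w−2).
At (16, 16): MRS = 3.
The indifference curve has slope −3 at this bundle.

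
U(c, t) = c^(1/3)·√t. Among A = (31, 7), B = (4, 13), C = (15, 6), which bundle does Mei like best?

Bundle A

Evaluate utility at each bundle:
U(A) = 8.311.
U(B) = 5.723.
U(C) = 6.041.
Highest utility is A, so A ≻ C ≻ B.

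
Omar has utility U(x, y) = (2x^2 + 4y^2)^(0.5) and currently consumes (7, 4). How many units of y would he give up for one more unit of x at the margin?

MRS = 0.875

For CES with ρ = 2, MRS = (2/4)·(y/x)^(-1).
At (7, 4): MRS = 0.875.
So at (7, 4) the consumer would give up 0.875 units of y for one more unit of x.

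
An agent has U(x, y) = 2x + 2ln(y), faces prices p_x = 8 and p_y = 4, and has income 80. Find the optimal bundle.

x* = 9, y* = 2

MU_x = 2, MU_y = 2/y.
MRS = 2 ÷ (2/y).
Tangency: set MRS = p_x/p_y = 8/4 = 2.
MRS depends only on y: y = 2 ⇒ y* = 2.
From the budget, 8·x = 80 − 4·2 = 72, so x* = 9.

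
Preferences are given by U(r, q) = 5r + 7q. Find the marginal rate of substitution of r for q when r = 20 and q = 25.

MU_r = 5, MU_q = 7, so MRS = 5/7 at every bundle.
At (20, 25): MRS = 5/7.
That is, one extra unit of r is worth 5/7 units of q at the margin.

MRS = 5/7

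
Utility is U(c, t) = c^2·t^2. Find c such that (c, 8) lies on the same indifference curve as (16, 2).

c = 4

U(16, 2) = 1024.
Set U(c, 8) = 1024 and solve.
With t = 8: 8^2 = 64, so c^2 = 1024/64 = 16; taking the square root, c = 4.
Check: U(4, 8) = 1024.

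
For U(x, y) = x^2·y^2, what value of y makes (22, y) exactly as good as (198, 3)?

U(198, 3) = 352836.
Set U(22, y) = 352836 and solve.
With x = 22: 22^2 = 484, so y^2 = 352836/484 = 729; taking the square root, y = 27.
Check: U(22, 27) = 352836.

y = 27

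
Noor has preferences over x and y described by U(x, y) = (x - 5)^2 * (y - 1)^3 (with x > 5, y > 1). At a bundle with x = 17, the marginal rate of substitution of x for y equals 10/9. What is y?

MU_x = 2·(x−5)·(y−1)^3, MU_y = 3·(x−5)^2·(y−1)^2.
MRS = (2/3)·(y−1)/(x−5).
Substitute x = 17: MRS = (y − 1)/18. Setting this equal to 10/9 gives y − 1 = (10/9)·18 = 20, so y = 21.

y = 21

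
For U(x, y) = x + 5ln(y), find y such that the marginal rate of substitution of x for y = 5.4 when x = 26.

y = 27

MU_x = 1, MU_y = 5/y.
MRS = 1 ÷ (5/y).
MRS depends only on y: 0.2·y = 5.4 ⇒ y = 5.4/0.2 = 27.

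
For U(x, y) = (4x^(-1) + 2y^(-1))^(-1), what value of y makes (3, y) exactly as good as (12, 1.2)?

y = 3

U depends on (x, y) only through S = 4x^(-1) + 2y^(-1), so equal utility means equal S. At (12, 1.2): S = 2.
With x = 3: 4·3^(-1) = 4/3, so 2y^(-1) = 2 − 4/3 = 2/3, i.e. y^(-1) = 1/3.
Hence y = 1/(1/3) = 3.
Check: U(3, 3) = 0.5.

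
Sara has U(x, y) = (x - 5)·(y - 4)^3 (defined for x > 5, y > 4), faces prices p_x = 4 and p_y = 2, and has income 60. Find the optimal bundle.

x* = 7, y* = 16

MU_x = (y−4)^3, MU_y = 3·(x−5)·(y−4)^2.
MRS = (1/3)·(y−4)/(x−5).
Tangency: set MRS = p_x/p_y = 4/2 = 2.
So (1/3)·(y − 4)/(x − 5) = 2, i.e. (y − 4) = 6·(x − 5).
Rewrite the budget in excess-of-subsistence terms: 4·(x − 5) + 2·(y − 4) = 60 − 4·5 − 2·4 = 32.
Substituting, 16·(x − 5) = 32, so x − 5 = 2 and x* = 7.
Then y − 4 = 6·2 = 12, so y* = 16.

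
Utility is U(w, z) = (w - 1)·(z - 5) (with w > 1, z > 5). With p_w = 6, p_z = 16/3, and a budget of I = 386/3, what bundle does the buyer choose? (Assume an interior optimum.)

w* = 9, z* = 14

MU_w = (z−5), MU_z = (w−1).
MRS = (z−5)/(w−1).
Tangency: set MRS = p_w/p_z = 6/(16/3) = 1.125.
So (z − 5)/(w − 1) = 1.125, i.e. (z − 5) = 1.125·(w − 1).
Rewrite the budget in excess-of-subsistence terms: 6·(w − 1) + (16/3)·(z − 5) = 386/3 − 6·1 − (16/3)·5 = 96.
Substituting, 12·(w − 1) = 96, so w − 1 = 8 and w* = 9.
Then z − 5 = 1.125·8 = 9, so z* = 14.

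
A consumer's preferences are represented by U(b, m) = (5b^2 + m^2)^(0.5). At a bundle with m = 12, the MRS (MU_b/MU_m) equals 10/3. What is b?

b = 8

For CES with ρ = 2, MRS = (5/1)·(m/b)^(-1).
Setting (5/1)·(12/b)^(-1) = 10/3 gives (12/b)^(-1) = 2/3, so 12/b = 1.5 and b = 8.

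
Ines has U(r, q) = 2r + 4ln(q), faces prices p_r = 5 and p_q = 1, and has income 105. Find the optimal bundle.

MU_r = 2, MU_q = 4/q.
MRS = 2 ÷ (4/q).
Tangency: set MRS = p_r/p_q = 5/1 = 5.
MRS depends only on q: 0.5·q = 5 ⇒ q* = 5/0.5 = 10.
From the budget, 5·r = 105 − 1·10 = 95, so r* = 19.

r* = 19, q* = 10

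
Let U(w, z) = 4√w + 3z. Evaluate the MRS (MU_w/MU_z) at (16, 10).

MRS = 1/6

MU_w = 4/(2√w), MU_z = 3.
MRS = 4/(2√w) ÷ 3.
At (16, 10): MRS = 1/6.
That is, one extra unit of w is worth 1/6 units of z at the margin.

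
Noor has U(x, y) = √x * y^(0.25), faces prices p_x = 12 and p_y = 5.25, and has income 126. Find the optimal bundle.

x* = 7, y* = 8

MU_x = 0.5·x^(-0.5)·y^(0.25) and MU_y = 0.25·√x·y^(-0.75).
MRS = MU_x/MU_y = (2)·y/x.
Tangency: set MRS = p_x/p_y = 12/5.25 = 16/7.
So (2)·y/x = 16/7, i.e. y = (8/7)·x.
Substitute into the budget 12·x + 5.25·y = 126: 18·x = 126, so x* = 7.
Then y* = (8/7)·7 = 8.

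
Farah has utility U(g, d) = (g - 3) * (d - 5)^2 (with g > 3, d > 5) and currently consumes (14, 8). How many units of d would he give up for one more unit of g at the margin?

MRS = 3/22

MU_g = (d−5)^2, MU_d = 2·(g−3)·(d−5).
MRS = (1/2)·(d−5)/(g−3).
At (14, 8): MRS = 3/22.
So at (14, 8) the consumer would give up 3/22 units of d for one more unit of g.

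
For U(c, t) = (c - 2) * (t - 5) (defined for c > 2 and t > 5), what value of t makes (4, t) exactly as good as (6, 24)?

U(6, 24) = 76.
Set U(4, t) = 76 and solve.
With c = 4: (4 − 2) = 2, so (t − 5) = 76/2 = 38.
So t = 5 + 38 = 43.
Check: U(4, 43) = 76.

t = 43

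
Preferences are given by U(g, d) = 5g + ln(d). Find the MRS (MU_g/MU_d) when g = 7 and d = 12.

MRS = 60

MU_g = 5, MU_d = 1/d.
MRS = 5 ÷ (1/d).
At (7, 12): MRS = 60.
The indifference curve has slope −60 at this bundle.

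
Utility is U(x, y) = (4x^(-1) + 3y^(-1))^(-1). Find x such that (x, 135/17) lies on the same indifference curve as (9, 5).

x = 6

U depends on (x, y) only through S = 4x^(-1) + 3y^(-1), so equal utility means equal S. At (9, 5): S = 47/45.
With y = 135/17: 3·(135/17)^(-1) = 17/45, so 4x^(-1) = 47/45 − 17/45 = 2/3, i.e. x^(-1) = 1/6.
Hence x = 1/(1/6) = 6.
Check: U(6, 135/17) = 0.9574.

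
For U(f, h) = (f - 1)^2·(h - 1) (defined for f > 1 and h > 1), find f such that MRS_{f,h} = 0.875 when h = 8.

f = 17

MU_f = 2·(f−1)·(h−1), MU_h = (f−1)^2.
MRS = (2/1)·(h−1)/(f−1).
Substitute h = 8: MRS = 14/(f − 1). Setting this equal to 0.875 gives f − 1 = 14/0.875 = 16, so f = 17.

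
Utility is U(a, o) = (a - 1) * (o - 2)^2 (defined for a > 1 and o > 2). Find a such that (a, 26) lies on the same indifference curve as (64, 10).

a = 8

U(64, 10) = 4032.
Set U(a, 26) = 4032 and solve.
With o = 26: (26 − 2)^2 = 576, so (a − 1) = 4032/576 = 7.
So a = 1 + 7 = 8.
Check: U(8, 26) = 4032.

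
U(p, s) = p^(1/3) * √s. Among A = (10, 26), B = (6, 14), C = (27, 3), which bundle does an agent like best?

Bundle A

Evaluate utility at each bundle:
U(A) = 10.986.
U(B) = 6.799.
U(C) = 5.196.
Highest utility is A, so A ≻ B ≻ C.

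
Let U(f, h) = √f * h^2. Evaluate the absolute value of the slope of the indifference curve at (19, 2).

MU_f = 0.5·f^(-0.5)·h^2 and MU_h = 2·√f·h.
MRS = MU_f/MU_h = (0.25)·h/f.
At (19, 2): MRS = 1/38.
So at (19, 2) the consumer would give up 1/38 units of h for one more unit of f.

MRS = 1/38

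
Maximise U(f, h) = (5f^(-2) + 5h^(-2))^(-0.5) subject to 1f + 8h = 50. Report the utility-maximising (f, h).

f* = 10, h* = 5

For CES with ρ = -2, MRS = (h/f)^3.
Tangency: set MRS = p_f/p_h = 1/8 = 0.125.
So (h/f)^3 = 0.125; taking the cube root, h/f = 0.5, i.e. h = 0.5·f.
Substitute into the budget 1·f + 8·h = 50: 5·f = 50, so f* = 10 and h* = 0.5·10 = 5.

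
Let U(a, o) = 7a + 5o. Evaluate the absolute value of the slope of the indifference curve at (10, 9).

MU_a = 7, MU_o = 5, so MRS = 7/5 = 1.4 at every bundle.
At (10, 9): MRS = 1.4.
The indifference curve has slope −1.4 at this bundle.

MRS = 1.4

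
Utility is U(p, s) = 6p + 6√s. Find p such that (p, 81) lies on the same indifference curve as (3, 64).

U(3, 64) = 66.
Set U(p, 81) = 66 and solve.
With s = 81: √81 = 9, so 6p = 66 − 6·9 = 12 and p = 2.
Check: U(2, 81) = 66.

p = 2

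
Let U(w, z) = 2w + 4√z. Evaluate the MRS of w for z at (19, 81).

MRS = 9

MU_w = 2, MU_z = 4/(2√z).
MRS = 2 ÷ (4/(2√z)).
At (19, 81): MRS = 9.
That is, one extra unit of w is worth 9 units of z at the margin.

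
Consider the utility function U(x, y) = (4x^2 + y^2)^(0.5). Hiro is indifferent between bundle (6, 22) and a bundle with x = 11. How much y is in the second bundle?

y = 12

U depends on (x, y) only through S = 4x^2 + y^2, so equal utility means equal S. At (6, 22): S = 628.
With x = 11: 4·11^2 = 484, so y^2 = 628 − 484 = 144.
Hence y = √144 = 12.
Check: U(11, 12) = 25.0599.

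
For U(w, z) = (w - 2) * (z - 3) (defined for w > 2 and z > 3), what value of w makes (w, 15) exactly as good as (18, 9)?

U(18, 9) = 96.
Set U(w, 15) = 96 and solve.
With z = 15: (15 − 3) = 12, so (w − 2) = 96/12 = 8.
So w = 2 + 8 = 10.
Check: U(10, 15) = 96.

w = 10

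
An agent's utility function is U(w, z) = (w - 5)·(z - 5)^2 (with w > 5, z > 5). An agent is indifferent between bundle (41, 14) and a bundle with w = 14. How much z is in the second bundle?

z = 23

U(41, 14) = 2916.
Set U(14, z) = 2916 and solve.
With w = 14: (14 − 5) = 9, so (z − 5)^2 = 2916/9 = 324.
Taking the square root (with z > 5): z − 5 = 18, so z = 23.
Check: U(14, 23) = 2916.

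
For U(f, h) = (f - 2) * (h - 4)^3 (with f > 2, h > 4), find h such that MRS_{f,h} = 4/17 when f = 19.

MU_f = (h−4)^3, MU_h = 3·(f−2)·(h−4)^2.
MRS = (1/3)·(h−4)/(f−2).
Substitute f = 19: MRS = (h − 4)/51. Setting this equal to 4/17 gives h − 4 = (4/17)·51 = 12, so h = 16.

h = 16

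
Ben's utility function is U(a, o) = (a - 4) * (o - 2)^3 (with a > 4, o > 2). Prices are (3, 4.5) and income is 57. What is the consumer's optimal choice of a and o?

a* = 7, o* = 8

MU_a = (o−2)^3, MU_o = 3·(a−4)·(o−2)^2.
MRS = (1/3)·(o−2)/(a−4).
Tangency: set MRS = p_a/p_o = 3/4.5 = 2/3.
So (1/3)·(o − 2)/(a − 4) = 2/3, i.e. (o − 2) = 2·(a − 4).
Rewrite the budget in excess-of-subsistence terms: 3·(a − 4) + 4.5·(o − 2) = 57 − 3·4 − 4.5·2 = 36.
Substituting, 12·(a − 4) = 36, so a − 4 = 3 and a* = 7.
Then o − 2 = 2·3 = 6, so o* = 8.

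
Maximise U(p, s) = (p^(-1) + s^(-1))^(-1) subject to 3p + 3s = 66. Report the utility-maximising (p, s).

p* = 11, s* = 11

For CES with ρ = -1, MRS = (s/p)^2.
Tangency: set MRS = p_p/p_s = 3/3 = 1.
So (s/p)^2 = 1; taking the square root, s/p = 1, i.e. s = p.
Substitute into the budget 3·p + 3·s = 66: 6·p = 66, so p* = 11 and s* = 11.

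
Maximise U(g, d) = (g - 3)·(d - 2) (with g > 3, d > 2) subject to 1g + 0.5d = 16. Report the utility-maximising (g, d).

g* = 9, d* = 14

MU_g = (d−2), MU_d = (g−3).
MRS = (d−2)/(g−3).
Tangency: set MRS = p_g/p_d = 1/0.5 = 2.
So (d − 2)/(g − 3) = 2, i.e. (d − 2) = 2·(g − 3).
Rewrite the budget in excess-of-subsistence terms: 1·(g − 3) + 0.5·(d − 2) = 16 − 1·3 − 0.5·2 = 12.
Substituting, 2·(g − 3) = 12, so g − 3 = 6 and g* = 9.
Then d − 2 = 2·6 = 12, so d* = 14.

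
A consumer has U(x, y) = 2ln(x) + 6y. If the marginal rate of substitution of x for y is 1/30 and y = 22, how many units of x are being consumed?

MU_x = 2/x, MU_y = 6.
MRS = 2/x ÷ 6.
MRS depends only on x: (1/3)/x = 1/30 ⇒ x = (1/3)/(1/30) = 10.

x = 10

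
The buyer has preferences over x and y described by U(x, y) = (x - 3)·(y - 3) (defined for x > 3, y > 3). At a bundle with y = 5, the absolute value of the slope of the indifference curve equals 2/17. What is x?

x = 20

MU_x = (y−3), MU_y = (x−3).
MRS = (y−3)/(x−3).
Substitute y = 5: MRS = 2/(x − 3). Setting this equal to 2/17 gives x − 3 = 2/(2/17) = 17, so x = 20.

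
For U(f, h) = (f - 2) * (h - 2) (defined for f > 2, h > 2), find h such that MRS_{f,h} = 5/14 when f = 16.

h = 7

MU_f = (h−2), MU_h = (f−2).
MRS = (h−2)/(f−2).
Substitute f = 16: MRS = (h − 2)/14. Setting this equal to 5/14 gives h − 2 = (5/14)·14 = 5, so h = 7.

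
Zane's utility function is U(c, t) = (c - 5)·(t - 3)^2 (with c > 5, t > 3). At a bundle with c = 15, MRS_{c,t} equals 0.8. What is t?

MU_c = (t−3)^2, MU_t = 2·(c−5)·(t−3).
MRS = (1/2)·(t−3)/(c−5).
Substitute c = 15: MRS = (t − 3)/20. Setting this equal to 0.8 gives t − 3 = 0.8·20 = 16, so t = 19.

t = 19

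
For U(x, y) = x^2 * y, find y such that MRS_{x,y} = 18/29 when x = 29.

MU_x = 2·x·y and MU_y = x^2.
MRS = MU_x/MU_y = (2/1)·y/x.
Substitute x = 29: MRS = y/14.5. Setting y/14.5 = 18/29 gives y = (18/29)·14.5 = 9.

y = 9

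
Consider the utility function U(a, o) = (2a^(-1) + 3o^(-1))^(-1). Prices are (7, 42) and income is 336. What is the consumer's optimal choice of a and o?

a* = 12, o* = 6

For CES with ρ = -1, MRS = (2/3)·(o/a)^2.
Tangency: set MRS = p_a/p_o = 7/42 = 1/6.
So (o/a)^2 = 0.25; taking the square root, o/a = 0.5, i.e. o = 0.5·a.
Substitute into the budget 7·a + 42·o = 336: 28·a = 336, so a* = 12 and o* = 0.5·12 = 6.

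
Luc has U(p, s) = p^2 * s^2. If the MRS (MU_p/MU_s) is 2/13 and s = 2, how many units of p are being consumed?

p = 13

MU_p = 2·p·s^2 and MU_s = 2·p^2·s.
MRS = MU_p/MU_s = s/p.
Substitute s = 2: MRS = 2/p. Setting 2/p = 2/13 gives p = 2/(2/13) = 13.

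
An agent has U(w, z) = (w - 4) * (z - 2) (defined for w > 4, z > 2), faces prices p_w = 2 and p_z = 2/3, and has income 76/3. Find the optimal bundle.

MU_w = (z−2), MU_z = (w−4).
MRS = (z−2)/(w−4).
Tangency: set MRS = p_w/p_z = 2/(2/3) = 3.
So (z − 2)/(w − 4) = 3, i.e. (z − 2) = 3·(w − 4).
Rewrite the budget in excess-of-subsistence terms: 2·(w − 4) + (2/3)·(z − 2) = 76/3 − 2·4 − (2/3)·2 = 16.
Substituting, 4·(w − 4) = 16, so w − 4 = 4 and w* = 8.
Then z − 2 = 3·4 = 12, so z* = 14.

w* = 8, z* = 14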